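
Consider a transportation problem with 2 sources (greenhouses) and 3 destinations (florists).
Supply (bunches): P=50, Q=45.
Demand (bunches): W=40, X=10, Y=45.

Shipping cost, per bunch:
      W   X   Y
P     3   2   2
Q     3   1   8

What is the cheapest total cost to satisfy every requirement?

One minimum-cost allocation:
  P–W: 5 × 3 = 15
  P–Y: 45 × 2 = 90
  Q–W: 35 × 3 = 105
  Q–X: 10 × 1 = 10
Total = 15 + 90 + 105 + 10 = 220.
(Supply check: P ships 50; Q ships 45.)

220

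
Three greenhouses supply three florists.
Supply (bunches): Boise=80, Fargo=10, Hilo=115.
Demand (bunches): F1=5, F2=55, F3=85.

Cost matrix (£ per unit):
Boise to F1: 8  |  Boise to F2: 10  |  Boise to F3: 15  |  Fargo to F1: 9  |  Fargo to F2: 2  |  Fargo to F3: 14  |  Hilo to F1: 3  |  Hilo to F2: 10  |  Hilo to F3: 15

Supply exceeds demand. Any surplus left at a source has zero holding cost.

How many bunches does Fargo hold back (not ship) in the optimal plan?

Minimum-cost shipments:
  Boise to F2: 45 × £10 = £450
  Fargo to F2: 10 × £2 = £20
  Hilo to F1: 5 × £3 = £15
  Hilo to F3: 85 × £15 = £1275
Total cost = £1760.
Fargo ships 10 of its 10, leaving 0.

0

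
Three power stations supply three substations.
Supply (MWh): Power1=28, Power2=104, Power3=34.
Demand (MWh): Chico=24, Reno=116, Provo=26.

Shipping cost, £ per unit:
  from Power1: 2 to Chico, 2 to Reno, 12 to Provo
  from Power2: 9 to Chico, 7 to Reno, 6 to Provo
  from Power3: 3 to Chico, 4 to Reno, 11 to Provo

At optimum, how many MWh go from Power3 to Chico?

24

Optimal shipments:
  Power1→Reno: 28 × £2 = £56
  Power2→Reno: 78 × £7 = £546
  Power2→Provo: 26 × £6 = £156
  Power3→Chico: 24 × £3 = £72
  Power3→Reno: 10 × £4 = £40
Total cost = £870.
So Power3→Chico carries 24 MWh.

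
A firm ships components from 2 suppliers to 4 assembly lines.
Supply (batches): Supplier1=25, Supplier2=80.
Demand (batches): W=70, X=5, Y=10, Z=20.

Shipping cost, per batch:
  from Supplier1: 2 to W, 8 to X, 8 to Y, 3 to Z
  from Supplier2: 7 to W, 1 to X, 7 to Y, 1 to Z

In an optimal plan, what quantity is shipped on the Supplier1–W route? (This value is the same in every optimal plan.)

25

Solving gives:
  Supplier1->W: 25 batches
  Supplier2->W: 45 batches
  Supplier2->X: 5 batches
  Supplier2->Y: 10 batches
  Supplier2->Z: 20 batches
Total cost = 460.
So Supplier1→W carries 25 batches.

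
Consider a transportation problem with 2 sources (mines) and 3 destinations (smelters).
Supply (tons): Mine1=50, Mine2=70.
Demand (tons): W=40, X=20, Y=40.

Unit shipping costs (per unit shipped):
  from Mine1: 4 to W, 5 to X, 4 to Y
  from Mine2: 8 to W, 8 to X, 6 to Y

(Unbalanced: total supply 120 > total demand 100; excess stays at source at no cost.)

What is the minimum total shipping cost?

One minimum-cost allocation:
  Mine1–W: 40 × 4 = 160
  Mine1–X: 10 × 5 = 50
  Mine2–X: 10 × 8 = 80
  Mine2–Y: 40 × 6 = 240
Total = 160 + 50 + 80 + 240 = 530.

530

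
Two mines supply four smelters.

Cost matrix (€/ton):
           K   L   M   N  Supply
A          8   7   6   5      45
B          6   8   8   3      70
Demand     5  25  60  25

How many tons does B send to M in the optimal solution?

Optimal shipments:
  A–M: 45 × €6 = €270
  B–K: 5 × €6 = €30
  B–L: 25 × €8 = €200
  B–M: 15 × €8 = €120
  B–N: 25 × €3 = €75
Total cost = €695.
So B→M carries 15 tons.

15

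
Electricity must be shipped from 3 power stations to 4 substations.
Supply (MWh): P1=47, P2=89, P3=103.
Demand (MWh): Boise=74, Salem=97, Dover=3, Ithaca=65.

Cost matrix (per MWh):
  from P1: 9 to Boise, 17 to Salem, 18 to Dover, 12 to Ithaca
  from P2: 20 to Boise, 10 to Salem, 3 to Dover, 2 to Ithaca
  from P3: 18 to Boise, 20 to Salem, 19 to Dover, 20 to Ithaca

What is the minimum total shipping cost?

An optimal shipping plan:
  P1→Boise: 47 × 9 = 423
  P2→Salem: 21 × 10 = 210
  P2→Dover: 3 × 3 = 9
  P2→Ithaca: 65 × 2 = 130
  P3→Boise: 27 × 18 = 486
  P3→Salem: 76 × 20 = 1520
Total = 423 + 210 + 9 + 130 + 486 + 1520 = 2778.
(Supply check: P1 ships 47; P2 ships 89; P3 ships 103.)

2778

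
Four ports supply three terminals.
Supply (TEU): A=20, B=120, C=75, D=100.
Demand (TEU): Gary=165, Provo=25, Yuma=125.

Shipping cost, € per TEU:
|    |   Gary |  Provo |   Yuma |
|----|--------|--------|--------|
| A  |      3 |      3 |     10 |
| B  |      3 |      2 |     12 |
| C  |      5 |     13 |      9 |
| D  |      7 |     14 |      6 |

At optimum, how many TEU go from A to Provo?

0

Optimal shipments:
  A→Gary: 20 TEU
  B→Gary: 95 TEU
  B→Provo: 25 TEU
  C→Gary: 50 TEU
  C→Yuma: 25 TEU
  D→Yuma: 100 TEU
Total cost = €1470.
The route A→Provo is not used.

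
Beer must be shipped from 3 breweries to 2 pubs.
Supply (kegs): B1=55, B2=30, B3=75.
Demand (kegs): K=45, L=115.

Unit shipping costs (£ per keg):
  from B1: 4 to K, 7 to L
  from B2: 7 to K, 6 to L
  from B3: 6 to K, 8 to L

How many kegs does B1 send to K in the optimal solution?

Solving gives:
  B1→K: 45 × £4 = £180
  B1→L: 10 × £7 = £70
  B2→L: 30 × £6 = £180
  B3→L: 75 × £8 = £600
Total cost = £1030.
So B1→K carries 45 kegs.

45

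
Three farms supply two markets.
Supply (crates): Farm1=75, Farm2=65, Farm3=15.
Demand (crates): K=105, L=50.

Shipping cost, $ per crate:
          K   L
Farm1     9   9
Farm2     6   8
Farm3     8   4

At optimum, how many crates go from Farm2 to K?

Solving gives:
  Farm1–K: 40 × $9 = $360
  Farm1–L: 35 × $9 = $315
  Farm2–K: 65 × $6 = $390
  Farm3–L: 15 × $4 = $60
Total cost = $1125.
So Farm2→K carries 65 crates.

65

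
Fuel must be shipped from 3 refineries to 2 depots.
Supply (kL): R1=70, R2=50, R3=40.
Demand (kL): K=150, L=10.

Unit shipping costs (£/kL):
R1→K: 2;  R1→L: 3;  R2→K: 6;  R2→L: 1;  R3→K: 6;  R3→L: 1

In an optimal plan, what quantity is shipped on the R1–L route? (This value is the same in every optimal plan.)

0

Optimal shipments:
  R1->K: 70 kL
  R2->K: 50 kL
  R3->K: 30 kL
  R3->L: 10 kL
Total cost = £630.
The route R1→L is not used.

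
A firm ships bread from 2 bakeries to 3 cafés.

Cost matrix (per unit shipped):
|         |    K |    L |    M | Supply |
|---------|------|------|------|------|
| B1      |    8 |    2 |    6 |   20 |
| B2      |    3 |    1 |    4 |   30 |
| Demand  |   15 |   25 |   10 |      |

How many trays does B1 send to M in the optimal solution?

0

Optimal shipments:
  B1→L: 20 × 2 = 40
  B2→K: 15 × 3 = 45
  B2→L: 5 × 1 = 5
  B2→M: 10 × 4 = 40
Total cost = 130.
The route B1→M is not used.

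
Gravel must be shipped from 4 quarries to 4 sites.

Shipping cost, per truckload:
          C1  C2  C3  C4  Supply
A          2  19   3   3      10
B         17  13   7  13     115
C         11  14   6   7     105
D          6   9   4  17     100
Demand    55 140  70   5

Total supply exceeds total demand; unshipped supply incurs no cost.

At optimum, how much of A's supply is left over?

Minimum-cost shipments:
  A–C1: 10 × 2 = 20
  B–C2: 85 × 13 = 1105
  C–C3: 70 × 6 = 420
  C–C4: 5 × 7 = 35
  D–C1: 45 × 6 = 270
  D–C2: 55 × 9 = 495
Total cost = 2345.
A ships 10 of its 10, leaving 0.

0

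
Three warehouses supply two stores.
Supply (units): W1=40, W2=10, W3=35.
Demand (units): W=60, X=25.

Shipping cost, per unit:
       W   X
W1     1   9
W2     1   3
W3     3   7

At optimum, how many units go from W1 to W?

40

Optimal shipments:
  W1–W: 40 × 1 = 40
  W2–X: 10 × 3 = 30
  W3–W: 20 × 3 = 60
  W3–X: 15 × 7 = 105
Total cost = 235.
So W1→W carries 40 units.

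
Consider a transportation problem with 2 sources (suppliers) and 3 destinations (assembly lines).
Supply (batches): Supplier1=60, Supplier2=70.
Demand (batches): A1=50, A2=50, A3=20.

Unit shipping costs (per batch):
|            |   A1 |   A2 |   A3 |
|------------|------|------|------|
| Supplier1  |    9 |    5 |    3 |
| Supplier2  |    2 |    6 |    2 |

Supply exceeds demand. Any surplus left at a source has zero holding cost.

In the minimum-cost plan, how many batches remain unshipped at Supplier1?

10

An optimal plan:
  Supplier1–A2: 50 × 5 = 250
  Supplier2–A1: 50 × 2 = 100
  Supplier2–A3: 20 × 2 = 40
Total cost = 390.
Supplier1 ships 50 of its 60, leaving 10.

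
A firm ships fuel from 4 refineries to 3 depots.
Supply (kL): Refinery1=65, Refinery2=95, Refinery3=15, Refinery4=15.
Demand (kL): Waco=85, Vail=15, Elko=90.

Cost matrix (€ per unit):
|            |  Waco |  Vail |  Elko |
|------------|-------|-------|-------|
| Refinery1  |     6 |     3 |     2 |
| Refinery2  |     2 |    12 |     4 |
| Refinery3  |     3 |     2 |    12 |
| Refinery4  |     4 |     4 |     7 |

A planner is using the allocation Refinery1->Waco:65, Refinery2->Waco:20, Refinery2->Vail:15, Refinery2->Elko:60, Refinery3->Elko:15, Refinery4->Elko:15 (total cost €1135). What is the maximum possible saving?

Current plan cost = 65·6 + 20·2 + 15·12 + 60·4 + 15·12 + 15·7 = €1135.
Optimal plan:
  Refinery1→Elko: 65 × €2 = €130
  Refinery2→Waco: 70 × €2 = €140
  Refinery2→Elko: 25 × €4 = €100
  Refinery3→Vail: 15 × €2 = €30
  Refinery4→Waco: 15 × €4 = €60
Optimal cost = €460.
Saving = 1135 − 460 = €675.

675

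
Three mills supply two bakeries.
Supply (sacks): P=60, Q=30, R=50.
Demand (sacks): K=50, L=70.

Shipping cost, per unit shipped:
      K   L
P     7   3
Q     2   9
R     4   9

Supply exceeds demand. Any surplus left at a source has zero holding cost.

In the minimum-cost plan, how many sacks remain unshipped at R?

An optimal plan:
  P–L: 60 × 3 = 180
  Q–K: 30 × 2 = 60
  R–K: 20 × 4 = 80
  R–L: 10 × 9 = 90
Total cost = 410.
R ships 30 of its 50, leaving 20.

20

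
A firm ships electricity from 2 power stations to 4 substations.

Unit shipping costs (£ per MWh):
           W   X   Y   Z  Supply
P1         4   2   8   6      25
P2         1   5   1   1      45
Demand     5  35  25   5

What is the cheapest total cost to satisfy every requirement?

A cheapest plan:
  P1–X: 25 × £2 = £50
  P2–W: 5 × £1 = £5
  P2–X: 10 × £5 = £50
  P2–Y: 25 × £1 = £25
  P2–Z: 5 × £1 = £5
Total = 50 + 5 + 50 + 25 + 5 = £135.

135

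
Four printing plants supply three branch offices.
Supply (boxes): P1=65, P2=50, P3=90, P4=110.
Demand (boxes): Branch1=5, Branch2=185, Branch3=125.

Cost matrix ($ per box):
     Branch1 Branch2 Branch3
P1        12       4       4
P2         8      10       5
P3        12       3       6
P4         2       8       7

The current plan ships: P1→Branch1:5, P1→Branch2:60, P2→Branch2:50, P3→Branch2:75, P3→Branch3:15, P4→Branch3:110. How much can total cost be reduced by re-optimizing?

330

Current plan cost = 5·12 + 60·4 + 50·10 + 75·3 + 15·6 + 110·7 = $1885.
Optimal plan:
  P1→Branch2: 65 × $4 = $260
  P2→Branch3: 50 × $5 = $250
  P3→Branch2: 90 × $3 = $270
  P4→Branch1: 5 × $2 = $10
  P4→Branch2: 30 × $8 = $240
  P4→Branch3: 75 × $7 = $525
Optimal cost = $1555.
Saving = 1885 − 1555 = $330.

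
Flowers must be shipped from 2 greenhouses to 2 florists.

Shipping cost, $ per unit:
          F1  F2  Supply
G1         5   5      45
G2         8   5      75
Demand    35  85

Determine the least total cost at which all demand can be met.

An optimal shipping plan:
  G1–F1: 35 bunches
  G1–F2: 10 bunches
  G2–F2: 75 bunches
Total cost = $600.
(Supply check: G1 ships 45; G2 ships 75.)

600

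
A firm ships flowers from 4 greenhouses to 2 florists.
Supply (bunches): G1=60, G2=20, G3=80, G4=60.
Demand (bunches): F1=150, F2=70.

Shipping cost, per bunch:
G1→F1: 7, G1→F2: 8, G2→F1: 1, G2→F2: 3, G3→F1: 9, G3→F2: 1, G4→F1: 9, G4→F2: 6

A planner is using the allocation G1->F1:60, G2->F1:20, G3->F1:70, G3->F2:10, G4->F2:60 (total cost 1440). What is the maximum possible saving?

Current plan cost = 60·7 + 20·1 + 70·9 + 10·1 + 60·6 = 1440.
Optimal plan:
  G1→F1: 60 × 7 = 420
  G2→F1: 20 × 1 = 20
  G3→F1: 10 × 9 = 90
  G3→F2: 70 × 1 = 70
  G4→F1: 60 × 9 = 540
Optimal cost = 1140.
Saving = 1440 − 1140 = 300.

300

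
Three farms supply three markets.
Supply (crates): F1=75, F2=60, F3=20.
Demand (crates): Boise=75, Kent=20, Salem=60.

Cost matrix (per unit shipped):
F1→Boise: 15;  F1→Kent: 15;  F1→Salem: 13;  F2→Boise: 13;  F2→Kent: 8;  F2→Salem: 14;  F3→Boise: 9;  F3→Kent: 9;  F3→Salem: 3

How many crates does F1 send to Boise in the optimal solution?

Optimal shipments:
  F1–Boise: 35 × 15 = 525
  F1–Salem: 40 × 13 = 520
  F2–Boise: 40 × 13 = 520
  F2–Kent: 20 × 8 = 160
  F3–Salem: 20 × 3 = 60
Total cost = 1785.
So F1→Boise carries 35 crates.

35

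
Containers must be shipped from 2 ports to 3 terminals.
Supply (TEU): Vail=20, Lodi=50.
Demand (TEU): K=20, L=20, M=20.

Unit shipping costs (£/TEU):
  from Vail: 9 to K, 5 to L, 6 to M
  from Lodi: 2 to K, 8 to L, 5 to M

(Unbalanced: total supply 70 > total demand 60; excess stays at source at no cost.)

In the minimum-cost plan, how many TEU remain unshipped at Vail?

0

Minimum-cost shipments:
  Vail–L: 20 × £5 = £100
  Lodi–K: 20 × £2 = £40
  Lodi–M: 20 × £5 = £100
Total cost = £240.
Vail ships 20 of its 20, leaving 0.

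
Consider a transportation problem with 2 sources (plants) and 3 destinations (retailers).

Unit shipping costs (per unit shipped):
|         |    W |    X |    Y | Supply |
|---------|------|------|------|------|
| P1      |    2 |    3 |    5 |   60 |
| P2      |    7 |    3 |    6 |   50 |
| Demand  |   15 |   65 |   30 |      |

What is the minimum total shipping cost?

375

An optimal shipping plan:
  P1->W: 15 × 2 = 30
  P1->X: 15 × 3 = 45
  P1->Y: 30 × 5 = 150
  P2->X: 50 × 3 = 150
Total = 30 + 45 + 150 + 150 = 375.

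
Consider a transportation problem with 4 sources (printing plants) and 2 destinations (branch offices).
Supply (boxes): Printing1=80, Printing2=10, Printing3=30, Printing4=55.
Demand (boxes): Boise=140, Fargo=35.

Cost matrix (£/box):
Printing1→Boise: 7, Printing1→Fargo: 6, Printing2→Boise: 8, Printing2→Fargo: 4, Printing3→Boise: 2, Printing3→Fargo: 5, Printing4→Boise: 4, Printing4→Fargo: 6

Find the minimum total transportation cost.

One minimum-cost allocation:
  Printing1->Boise: 55 × £7 = £385
  Printing1->Fargo: 25 × £6 = £150
  Printing2->Fargo: 10 × £4 = £40
  Printing3->Boise: 30 × £2 = £60
  Printing4->Boise: 55 × £4 = £220
Total = 385 + 150 + 40 + 60 + 220 = £855.

855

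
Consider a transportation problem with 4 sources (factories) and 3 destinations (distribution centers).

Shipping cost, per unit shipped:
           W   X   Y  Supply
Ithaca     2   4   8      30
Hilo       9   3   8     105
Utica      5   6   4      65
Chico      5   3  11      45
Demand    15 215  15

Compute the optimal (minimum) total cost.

900

An optimal shipping plan:
  Ithaca→W: 15 × 2 = 30
  Ithaca→X: 15 × 4 = 60
  Hilo→X: 105 × 3 = 315
  Utica→X: 50 × 6 = 300
  Utica→Y: 15 × 4 = 60
  Chico→X: 45 × 3 = 135
Total = 30 + 60 + 315 + 300 + 60 + 135 = 900.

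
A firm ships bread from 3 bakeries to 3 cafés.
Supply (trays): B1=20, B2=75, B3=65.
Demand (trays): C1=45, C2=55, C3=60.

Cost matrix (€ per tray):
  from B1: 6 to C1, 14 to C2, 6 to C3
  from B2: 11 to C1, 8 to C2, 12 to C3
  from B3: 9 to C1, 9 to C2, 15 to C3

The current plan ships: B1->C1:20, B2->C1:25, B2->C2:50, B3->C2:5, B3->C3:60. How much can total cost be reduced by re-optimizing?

Current plan cost = 20·6 + 25·11 + 50·8 + 5·9 + 60·15 = €1740.
Optimal plan:
  B1 to C3: 20 × €6 = €120
  B2 to C2: 35 × €8 = €280
  B2 to C3: 40 × €12 = €480
  B3 to C1: 45 × €9 = €405
  B3 to C2: 20 × €9 = €180
Optimal cost = €1465.
Saving = 1740 − 1465 = €275.

275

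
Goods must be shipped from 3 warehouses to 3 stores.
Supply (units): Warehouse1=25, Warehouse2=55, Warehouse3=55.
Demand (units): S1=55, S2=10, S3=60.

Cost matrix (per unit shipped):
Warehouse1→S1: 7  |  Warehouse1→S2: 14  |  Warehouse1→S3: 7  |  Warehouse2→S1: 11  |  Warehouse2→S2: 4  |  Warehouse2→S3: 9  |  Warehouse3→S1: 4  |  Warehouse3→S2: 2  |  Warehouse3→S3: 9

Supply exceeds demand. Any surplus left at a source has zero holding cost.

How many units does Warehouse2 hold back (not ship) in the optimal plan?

Minimum-cost shipments:
  Warehouse1->S3: 25 × 7 = 175
  Warehouse2->S2: 10 × 4 = 40
  Warehouse2->S3: 35 × 9 = 315
  Warehouse3->S1: 55 × 4 = 220
Total cost = 750.
Warehouse2 ships 45 of its 55, leaving 10.

10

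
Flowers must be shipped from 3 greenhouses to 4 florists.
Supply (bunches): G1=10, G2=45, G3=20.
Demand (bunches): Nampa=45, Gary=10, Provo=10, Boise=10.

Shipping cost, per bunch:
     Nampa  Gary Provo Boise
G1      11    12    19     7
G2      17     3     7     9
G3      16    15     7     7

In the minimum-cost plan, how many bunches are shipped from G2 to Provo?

10

Optimal shipments:
  G1->Nampa: 10 × 11 = 110
  G2->Nampa: 25 × 17 = 425
  G2->Gary: 10 × 3 = 30
  G2->Provo: 10 × 7 = 70
  G3->Nampa: 10 × 16 = 160
  G3->Boise: 10 × 7 = 70
Total cost = 865.
So G2→Provo carries 10 bunches.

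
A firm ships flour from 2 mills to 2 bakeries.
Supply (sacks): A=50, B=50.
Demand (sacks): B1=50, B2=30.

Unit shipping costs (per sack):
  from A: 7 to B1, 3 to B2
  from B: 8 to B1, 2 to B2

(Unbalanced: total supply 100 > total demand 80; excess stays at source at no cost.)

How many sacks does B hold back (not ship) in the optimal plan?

Minimum-cost shipments:
  A to B1: 50 × 7 = 350
  B to B2: 30 × 2 = 60
Total cost = 410.
B ships 30 of its 50, leaving 20.

20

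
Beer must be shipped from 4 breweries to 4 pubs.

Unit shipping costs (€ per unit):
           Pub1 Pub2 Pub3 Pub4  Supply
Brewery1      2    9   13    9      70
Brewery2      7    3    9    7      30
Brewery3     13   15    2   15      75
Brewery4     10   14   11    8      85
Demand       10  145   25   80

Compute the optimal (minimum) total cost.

One minimum-cost allocation:
  Brewery1 to Pub1: 10 × €2 = €20
  Brewery1 to Pub2: 60 × €9 = €540
  Brewery2 to Pub2: 30 × €3 = €90
  Brewery3 to Pub2: 50 × €15 = €750
  Brewery3 to Pub3: 25 × €2 = €50
  Brewery4 to Pub2: 5 × €14 = €70
  Brewery4 to Pub4: 80 × €8 = €640
Total = 20 + 540 + 90 + 750 + 50 + 70 + 640 = €2160.
(Supply check: Brewery1 ships 70; Brewery2 ships 30; Brewery3 ships 75; Brewery4 ships 85.)

2160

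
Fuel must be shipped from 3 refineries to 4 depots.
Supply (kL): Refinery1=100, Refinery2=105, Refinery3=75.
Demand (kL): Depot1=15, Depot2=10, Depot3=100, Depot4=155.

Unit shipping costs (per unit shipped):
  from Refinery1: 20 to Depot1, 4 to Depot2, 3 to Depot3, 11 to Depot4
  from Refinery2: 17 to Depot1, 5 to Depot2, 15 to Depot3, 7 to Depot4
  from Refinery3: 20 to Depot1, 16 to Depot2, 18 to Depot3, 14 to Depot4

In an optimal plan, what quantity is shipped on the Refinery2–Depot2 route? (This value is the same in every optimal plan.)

10

Optimal shipments:
  Refinery1->Depot3: 100 × 3 = 300
  Refinery2->Depot2: 10 × 5 = 50
  Refinery2->Depot4: 95 × 7 = 665
  Refinery3->Depot1: 15 × 20 = 300
  Refinery3->Depot4: 60 × 14 = 840
Total cost = 2155.
So Refinery2→Depot2 carries 10 kL.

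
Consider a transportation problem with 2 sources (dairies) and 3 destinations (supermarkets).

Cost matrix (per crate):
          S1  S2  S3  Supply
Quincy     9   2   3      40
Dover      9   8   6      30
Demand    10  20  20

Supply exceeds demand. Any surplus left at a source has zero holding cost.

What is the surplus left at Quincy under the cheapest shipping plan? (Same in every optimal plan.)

0

Minimum-cost shipments:
  Quincy–S2: 20 × 2 = 40
  Quincy–S3: 20 × 3 = 60
  Dover–S1: 10 × 9 = 90
Total cost = 190.
Quincy ships 40 of its 40, leaving 0.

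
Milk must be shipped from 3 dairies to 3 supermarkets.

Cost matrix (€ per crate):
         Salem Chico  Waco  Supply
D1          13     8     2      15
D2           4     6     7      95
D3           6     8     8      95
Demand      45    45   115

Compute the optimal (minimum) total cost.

A cheapest plan:
  D1→Waco: 15 × €2 = €30
  D2→Salem: 45 × €4 = €180
  D2→Chico: 45 × €6 = €270
  D2→Waco: 5 × €7 = €35
  D3→Waco: 95 × €8 = €760
Total = 30 + 180 + 270 + 35 + 760 = €1275.
(Supply check: D1 ships 15; D2 ships 95; D3 ships 95.)

1275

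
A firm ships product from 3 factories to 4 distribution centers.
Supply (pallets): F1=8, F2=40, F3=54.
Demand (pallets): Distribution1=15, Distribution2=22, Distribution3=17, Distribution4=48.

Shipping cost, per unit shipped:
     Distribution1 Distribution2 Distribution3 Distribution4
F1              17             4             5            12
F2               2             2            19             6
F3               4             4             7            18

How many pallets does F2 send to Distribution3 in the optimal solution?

0

The minimum-cost plan:
  F1→Distribution4: 8 × 12 = 96
  F2→Distribution4: 40 × 6 = 240
  F3→Distribution1: 15 × 4 = 60
  F3→Distribution2: 22 × 4 = 88
  F3→Distribution3: 17 × 7 = 119
Total cost = 603.
The route F2→Distribution3 is not used.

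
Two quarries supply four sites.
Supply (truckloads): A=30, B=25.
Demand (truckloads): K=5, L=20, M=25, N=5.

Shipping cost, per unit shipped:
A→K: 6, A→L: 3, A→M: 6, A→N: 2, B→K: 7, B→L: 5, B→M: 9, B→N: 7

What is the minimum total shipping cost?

An optimal shipping plan:
  A to M: 25 truckloads
  A to N: 5 truckloads
  B to K: 5 truckloads
  B to L: 20 truckloads
Total cost = 295.
(Supply check: A ships 30; B ships 25.)

295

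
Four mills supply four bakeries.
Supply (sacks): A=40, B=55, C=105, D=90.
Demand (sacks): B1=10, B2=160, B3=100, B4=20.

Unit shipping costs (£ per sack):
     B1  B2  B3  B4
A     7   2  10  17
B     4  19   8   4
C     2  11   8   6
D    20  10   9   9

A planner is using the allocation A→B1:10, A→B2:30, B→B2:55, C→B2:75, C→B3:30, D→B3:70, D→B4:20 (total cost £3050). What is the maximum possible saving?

Current plan cost = 10·7 + 30·2 + 55·19 + 75·11 + 30·8 + 70·9 + 20·9 = £3050.
Optimal plan:
  A→B2: 40 × £2 = £80
  B→B3: 35 × £8 = £280
  B→B4: 20 × £4 = £80
  C→B1: 10 × £2 = £20
  C→B2: 30 × £11 = £330
  C→B3: 65 × £8 = £520
  D→B2: 90 × £10 = £900
Optimal cost = £2210.
Saving = 3050 − 2210 = £840.

840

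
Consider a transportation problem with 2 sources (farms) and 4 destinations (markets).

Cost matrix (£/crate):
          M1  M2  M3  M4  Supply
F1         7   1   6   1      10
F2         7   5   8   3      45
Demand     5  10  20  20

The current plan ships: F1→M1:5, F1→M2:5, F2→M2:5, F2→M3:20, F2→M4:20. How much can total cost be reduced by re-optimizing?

20

Current plan cost = 5·7 + 5·1 + 5·5 + 20·8 + 20·3 = £285.
Optimal plan:
  F1–M2: 10 × £1 = £10
  F2–M1: 5 × £7 = £35
  F2–M3: 20 × £8 = £160
  F2–M4: 20 × £3 = £60
Optimal cost = £265.
Saving = 285 − 265 = £20.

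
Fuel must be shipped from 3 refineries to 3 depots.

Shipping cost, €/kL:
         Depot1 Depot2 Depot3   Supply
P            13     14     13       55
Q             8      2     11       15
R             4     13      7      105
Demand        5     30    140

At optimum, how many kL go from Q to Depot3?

Solving gives:
  P->Depot2: 15 kL
  P->Depot3: 40 kL
  Q->Depot2: 15 kL
  R->Depot1: 5 kL
  R->Depot3: 100 kL
Total cost = €1480.
The route Q→Depot3 is not used.

0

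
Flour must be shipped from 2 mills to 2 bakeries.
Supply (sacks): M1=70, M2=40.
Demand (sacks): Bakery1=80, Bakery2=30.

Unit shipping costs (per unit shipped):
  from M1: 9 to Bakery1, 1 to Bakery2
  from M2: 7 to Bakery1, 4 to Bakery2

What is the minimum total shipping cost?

670

An optimal shipping plan:
  M1->Bakery1: 40 × 9 = 360
  M1->Bakery2: 30 × 1 = 30
  M2->Bakery1: 40 × 7 = 280
Total = 360 + 30 + 280 = 670.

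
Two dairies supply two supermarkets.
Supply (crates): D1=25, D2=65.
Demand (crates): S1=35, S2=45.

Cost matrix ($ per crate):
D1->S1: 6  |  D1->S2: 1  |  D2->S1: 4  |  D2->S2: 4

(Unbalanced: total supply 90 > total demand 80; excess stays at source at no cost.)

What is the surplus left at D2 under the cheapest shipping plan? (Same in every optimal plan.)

Minimum-cost shipments:
  D1→S2: 25 crates
  D2→S1: 35 crates
  D2→S2: 20 crates
Total cost = $245.
D2 ships 55 of its 65, leaving 10.

10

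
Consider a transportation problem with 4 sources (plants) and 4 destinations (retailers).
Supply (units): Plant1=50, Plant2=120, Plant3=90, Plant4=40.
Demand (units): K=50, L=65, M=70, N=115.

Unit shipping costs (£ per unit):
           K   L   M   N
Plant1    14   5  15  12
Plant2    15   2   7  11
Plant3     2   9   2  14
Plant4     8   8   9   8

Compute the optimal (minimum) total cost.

1715

An optimal shipping plan:
  Plant1 to N: 50 units
  Plant2 to L: 65 units
  Plant2 to M: 30 units
  Plant2 to N: 25 units
  Plant3 to K: 50 units
  Plant3 to M: 40 units
  Plant4 to N: 40 units
Total cost = £1715.
(Supply check: Plant1 ships 50; Plant2 ships 120; Plant3 ships 90; Plant4 ships 40.)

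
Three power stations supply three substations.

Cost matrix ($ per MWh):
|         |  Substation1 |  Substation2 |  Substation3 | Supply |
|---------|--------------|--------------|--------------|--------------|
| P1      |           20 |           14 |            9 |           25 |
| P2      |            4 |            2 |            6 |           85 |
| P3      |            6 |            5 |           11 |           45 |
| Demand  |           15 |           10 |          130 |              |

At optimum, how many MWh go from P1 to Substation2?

0

Solving gives:
  P1–Substation3: 25 × $9 = $225
  P2–Substation3: 85 × $6 = $510
  P3–Substation1: 15 × $6 = $90
  P3–Substation2: 10 × $5 = $50
  P3–Substation3: 20 × $11 = $220
Total cost = $1095.
The route P1→Substation2 is not used.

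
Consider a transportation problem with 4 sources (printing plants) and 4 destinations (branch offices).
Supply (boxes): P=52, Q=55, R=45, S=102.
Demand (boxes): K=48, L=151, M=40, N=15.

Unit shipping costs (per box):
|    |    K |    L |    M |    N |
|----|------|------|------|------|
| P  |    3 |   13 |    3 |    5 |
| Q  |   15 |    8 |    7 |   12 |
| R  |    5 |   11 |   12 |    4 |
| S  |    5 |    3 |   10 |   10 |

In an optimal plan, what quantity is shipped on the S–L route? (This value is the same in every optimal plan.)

Optimal shipments:
  P–K: 18 × 3 = 54
  P–M: 34 × 3 = 102
  Q–L: 49 × 8 = 392
  Q–M: 6 × 7 = 42
  R–K: 30 × 5 = 150
  R–N: 15 × 4 = 60
  S–L: 102 × 3 = 306
Total cost = 1106.
So S→L carries 102 boxes.

102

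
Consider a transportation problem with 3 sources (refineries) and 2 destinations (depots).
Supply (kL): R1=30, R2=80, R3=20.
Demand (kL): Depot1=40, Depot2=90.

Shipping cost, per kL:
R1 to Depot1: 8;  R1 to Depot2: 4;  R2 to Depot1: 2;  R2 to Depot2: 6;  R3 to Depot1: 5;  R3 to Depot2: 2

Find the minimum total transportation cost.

480

A cheapest plan:
  R1→Depot2: 30 × 4 = 120
  R2→Depot1: 40 × 2 = 80
  R2→Depot2: 40 × 6 = 240
  R3→Depot2: 20 × 2 = 40
Total = 120 + 80 + 240 + 40 = 480.
(Supply check: R1 ships 30; R2 ships 80; R3 ships 20.)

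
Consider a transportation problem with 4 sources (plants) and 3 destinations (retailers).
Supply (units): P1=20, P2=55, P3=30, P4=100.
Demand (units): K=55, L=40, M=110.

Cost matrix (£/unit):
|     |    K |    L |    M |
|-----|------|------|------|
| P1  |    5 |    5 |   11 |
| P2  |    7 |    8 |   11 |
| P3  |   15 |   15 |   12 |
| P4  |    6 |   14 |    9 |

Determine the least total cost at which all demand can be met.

A cheapest plan:
  P1–L: 20 × £5 = £100
  P2–K: 35 × £7 = £245
  P2–L: 20 × £8 = £160
  P3–M: 30 × £12 = £360
  P4–K: 20 × £6 = £120
  P4–M: 80 × £9 = £720
Total = 100 + 245 + 160 + 360 + 120 + 720 = £1705.

1705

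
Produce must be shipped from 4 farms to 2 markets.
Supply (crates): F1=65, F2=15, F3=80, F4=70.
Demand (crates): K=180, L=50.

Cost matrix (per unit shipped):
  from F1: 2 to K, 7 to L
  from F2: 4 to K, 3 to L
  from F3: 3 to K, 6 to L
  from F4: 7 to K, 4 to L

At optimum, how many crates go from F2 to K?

15

Optimal shipments:
  F1–K: 65 × 2 = 130
  F2–K: 15 × 4 = 60
  F3–K: 80 × 3 = 240
  F4–K: 20 × 7 = 140
  F4–L: 50 × 4 = 200
Total cost = 770.
So F2→K carries 15 crates.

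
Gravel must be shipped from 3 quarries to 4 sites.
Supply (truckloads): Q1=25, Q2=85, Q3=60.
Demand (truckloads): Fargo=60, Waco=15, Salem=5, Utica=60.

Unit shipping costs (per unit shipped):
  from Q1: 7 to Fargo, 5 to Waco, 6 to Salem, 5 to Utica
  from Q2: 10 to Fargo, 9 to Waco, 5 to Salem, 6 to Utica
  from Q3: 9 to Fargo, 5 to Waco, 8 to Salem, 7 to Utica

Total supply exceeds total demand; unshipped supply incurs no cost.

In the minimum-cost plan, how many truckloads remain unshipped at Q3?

Minimum-cost shipments:
  Q1 to Fargo: 25 × 7 = 175
  Q2 to Salem: 5 × 5 = 25
  Q2 to Utica: 60 × 6 = 360
  Q3 to Fargo: 35 × 9 = 315
  Q3 to Waco: 15 × 5 = 75
Total cost = 950.
Q3 ships 50 of its 60, leaving 10.

10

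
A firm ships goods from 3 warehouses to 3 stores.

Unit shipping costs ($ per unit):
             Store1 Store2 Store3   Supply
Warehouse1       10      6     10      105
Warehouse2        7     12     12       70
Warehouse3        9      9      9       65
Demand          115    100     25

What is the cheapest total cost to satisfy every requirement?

Optimal allocation:
  Warehouse1–Store2: 100 × $6 = $600
  Warehouse1–Store3: 5 × $10 = $50
  Warehouse2–Store1: 70 × $7 = $490
  Warehouse3–Store1: 45 × $9 = $405
  Warehouse3–Store3: 20 × $9 = $180
Total = 600 + 50 + 490 + 405 + 180 = $1725.
(Supply check: Warehouse1 ships 105; Warehouse2 ships 70; Warehouse3 ships 65.)

1725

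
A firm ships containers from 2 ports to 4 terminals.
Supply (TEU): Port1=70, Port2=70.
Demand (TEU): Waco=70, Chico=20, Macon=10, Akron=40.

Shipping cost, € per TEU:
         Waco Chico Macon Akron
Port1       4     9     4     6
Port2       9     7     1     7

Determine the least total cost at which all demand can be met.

710

A cheapest plan:
  Port1 to Waco: 70 × €4 = €280
  Port2 to Chico: 20 × €7 = €140
  Port2 to Macon: 10 × €1 = €10
  Port2 to Akron: 40 × €7 = €280
Total = 280 + 140 + 10 + 280 = €710.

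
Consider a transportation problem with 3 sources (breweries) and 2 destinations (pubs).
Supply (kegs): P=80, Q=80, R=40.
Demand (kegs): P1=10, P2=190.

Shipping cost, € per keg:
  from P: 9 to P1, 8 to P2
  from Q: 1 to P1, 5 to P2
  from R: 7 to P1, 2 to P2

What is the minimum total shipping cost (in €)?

One minimum-cost allocation:
  P–P2: 80 × €8 = €640
  Q–P1: 10 × €1 = €10
  Q–P2: 70 × €5 = €350
  R–P2: 40 × €2 = €80
Total = 640 + 10 + 350 + 80 = €1080.

1080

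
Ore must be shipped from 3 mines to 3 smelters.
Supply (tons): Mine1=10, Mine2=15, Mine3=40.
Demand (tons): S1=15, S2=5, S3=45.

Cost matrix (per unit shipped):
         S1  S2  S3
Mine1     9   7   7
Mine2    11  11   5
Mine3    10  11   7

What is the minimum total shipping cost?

465

Optimal allocation:
  Mine1→S1: 5 × 9 = 45
  Mine1→S2: 5 × 7 = 35
  Mine2→S3: 15 × 5 = 75
  Mine3→S1: 10 × 10 = 100
  Mine3→S3: 30 × 7 = 210
Total = 45 + 35 + 75 + 100 + 210 = 465.
(Supply check: Mine1 ships 10; Mine2 ships 15; Mine3 ships 40.)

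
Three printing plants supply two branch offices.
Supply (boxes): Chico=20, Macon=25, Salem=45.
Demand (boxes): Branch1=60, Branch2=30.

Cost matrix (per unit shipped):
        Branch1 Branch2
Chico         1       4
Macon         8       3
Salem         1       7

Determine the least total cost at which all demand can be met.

Optimal allocation:
  Chico–Branch1: 15 × 1 = 15
  Chico–Branch2: 5 × 4 = 20
  Macon–Branch2: 25 × 3 = 75
  Salem–Branch1: 45 × 1 = 45
Total = 15 + 20 + 75 + 45 = 155.

155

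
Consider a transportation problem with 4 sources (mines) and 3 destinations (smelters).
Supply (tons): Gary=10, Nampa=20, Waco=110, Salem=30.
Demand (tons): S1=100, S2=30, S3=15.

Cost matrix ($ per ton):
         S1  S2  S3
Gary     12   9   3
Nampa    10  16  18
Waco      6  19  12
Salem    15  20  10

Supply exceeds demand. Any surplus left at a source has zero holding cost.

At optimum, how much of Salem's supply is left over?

15

Minimum-cost shipments:
  Gary→S2: 10 × $9 = $90
  Nampa→S2: 20 × $16 = $320
  Waco→S1: 100 × $6 = $600
  Salem→S3: 15 × $10 = $150
Total cost = $1160.
Salem ships 15 of its 30, leaving 15.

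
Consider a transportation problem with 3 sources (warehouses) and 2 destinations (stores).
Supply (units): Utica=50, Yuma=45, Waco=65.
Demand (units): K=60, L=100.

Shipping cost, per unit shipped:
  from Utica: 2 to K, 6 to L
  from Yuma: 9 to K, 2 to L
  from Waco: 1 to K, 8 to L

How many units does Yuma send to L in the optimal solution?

45

The minimum-cost plan:
  Utica–L: 50 units
  Yuma–L: 45 units
  Waco–K: 60 units
  Waco–L: 5 units
Total cost = 490.
So Yuma→L carries 45 units.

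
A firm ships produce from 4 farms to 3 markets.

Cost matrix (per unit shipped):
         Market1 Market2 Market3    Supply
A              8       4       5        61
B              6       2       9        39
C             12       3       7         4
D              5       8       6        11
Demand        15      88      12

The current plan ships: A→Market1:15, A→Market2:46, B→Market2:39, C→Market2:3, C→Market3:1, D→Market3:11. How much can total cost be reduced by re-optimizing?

47

Current plan cost = 15·8 + 46·4 + 39·2 + 3·3 + 1·7 + 11·6 = 464.
Optimal plan:
  A–Market2: 49 crates
  A–Market3: 12 crates
  B–Market1: 4 crates
  B–Market2: 35 crates
  C–Market2: 4 crates
  D–Market1: 11 crates
Optimal cost = 417.
Saving = 464 − 417 = 47.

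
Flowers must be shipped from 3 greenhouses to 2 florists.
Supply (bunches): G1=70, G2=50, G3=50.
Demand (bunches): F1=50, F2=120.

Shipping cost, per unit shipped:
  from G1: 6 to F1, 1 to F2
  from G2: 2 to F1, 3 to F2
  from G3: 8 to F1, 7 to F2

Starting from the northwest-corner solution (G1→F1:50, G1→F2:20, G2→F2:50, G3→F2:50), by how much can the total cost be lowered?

300

Current plan cost = 50·6 + 20·1 + 50·3 + 50·7 = 820.
Optimal plan:
  G1 to F2: 70 × 1 = 70
  G2 to F1: 50 × 2 = 100
  G3 to F2: 50 × 7 = 350
Optimal cost = 520.
Saving = 820 − 520 = 300.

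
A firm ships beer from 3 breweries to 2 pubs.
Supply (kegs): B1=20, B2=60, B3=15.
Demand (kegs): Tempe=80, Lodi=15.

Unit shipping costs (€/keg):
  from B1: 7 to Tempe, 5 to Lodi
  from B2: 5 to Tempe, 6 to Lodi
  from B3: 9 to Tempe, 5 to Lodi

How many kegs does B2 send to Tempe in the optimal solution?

60

The minimum-cost plan:
  B1 to Tempe: 20 × €7 = €140
  B2 to Tempe: 60 × €5 = €300
  B3 to Lodi: 15 × €5 = €75
Total cost = €515.
So B2→Tempe carries 60 kegs.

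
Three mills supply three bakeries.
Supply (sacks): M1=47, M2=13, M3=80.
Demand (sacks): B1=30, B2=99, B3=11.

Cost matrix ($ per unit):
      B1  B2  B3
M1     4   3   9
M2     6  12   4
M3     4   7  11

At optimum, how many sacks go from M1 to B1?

The minimum-cost plan:
  M1->B2: 47 × $3 = $141
  M2->B1: 2 × $6 = $12
  M2->B3: 11 × $4 = $44
  M3->B1: 28 × $4 = $112
  M3->B2: 52 × $7 = $364
Total cost = $673.
The route M1→B1 is not used.

0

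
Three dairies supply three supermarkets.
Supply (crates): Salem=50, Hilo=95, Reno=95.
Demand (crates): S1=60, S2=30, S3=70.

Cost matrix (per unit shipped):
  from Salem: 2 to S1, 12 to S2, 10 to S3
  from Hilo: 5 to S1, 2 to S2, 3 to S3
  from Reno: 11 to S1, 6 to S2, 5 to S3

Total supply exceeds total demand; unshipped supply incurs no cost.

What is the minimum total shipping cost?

450

Optimal allocation:
  Salem–S1: 50 × 2 = 100
  Hilo–S1: 10 × 5 = 50
  Hilo–S2: 30 × 2 = 60
  Hilo–S3: 55 × 3 = 165
  Reno–S3: 15 × 5 = 75
Total = 100 + 50 + 60 + 165 + 75 = 450.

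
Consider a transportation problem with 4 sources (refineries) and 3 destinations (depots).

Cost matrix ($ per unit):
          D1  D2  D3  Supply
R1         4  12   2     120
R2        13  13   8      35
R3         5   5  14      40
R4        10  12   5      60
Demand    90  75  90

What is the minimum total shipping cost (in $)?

1375

A cheapest plan:
  R1 to D1: 90 kL
  R1 to D3: 30 kL
  R2 to D2: 35 kL
  R3 to D2: 40 kL
  R4 to D3: 60 kL
Total cost = $1375.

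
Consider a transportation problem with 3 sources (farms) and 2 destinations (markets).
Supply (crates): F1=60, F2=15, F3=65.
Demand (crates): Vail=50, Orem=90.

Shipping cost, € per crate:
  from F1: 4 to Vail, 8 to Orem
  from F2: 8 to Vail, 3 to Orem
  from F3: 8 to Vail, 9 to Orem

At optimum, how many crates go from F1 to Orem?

Optimal shipments:
  F1 to Vail: 50 crates
  F1 to Orem: 10 crates
  F2 to Orem: 15 crates
  F3 to Orem: 65 crates
Total cost = €910.
So F1→Orem carries 10 crates.

10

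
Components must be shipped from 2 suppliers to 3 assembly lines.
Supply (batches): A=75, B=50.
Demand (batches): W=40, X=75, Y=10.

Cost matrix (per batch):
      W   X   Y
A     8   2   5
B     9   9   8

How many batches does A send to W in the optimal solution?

Solving gives:
  A→X: 75 batches
  B→W: 40 batches
  B→Y: 10 batches
Total cost = 590.
The route A→W is not used.

0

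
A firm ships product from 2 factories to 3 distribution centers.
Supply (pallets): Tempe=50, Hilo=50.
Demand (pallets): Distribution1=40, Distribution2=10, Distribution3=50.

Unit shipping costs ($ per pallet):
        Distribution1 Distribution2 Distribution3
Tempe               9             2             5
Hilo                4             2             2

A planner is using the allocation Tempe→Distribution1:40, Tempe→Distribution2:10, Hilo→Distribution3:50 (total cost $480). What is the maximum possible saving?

Current plan cost = 40·9 + 10·2 + 50·2 = $480.
Optimal plan:
  Tempe->Distribution2: 10 × $2 = $20
  Tempe->Distribution3: 40 × $5 = $200
  Hilo->Distribution1: 40 × $4 = $160
  Hilo->Distribution3: 10 × $2 = $20
Optimal cost = $400.
Saving = 480 − 400 = $80.

80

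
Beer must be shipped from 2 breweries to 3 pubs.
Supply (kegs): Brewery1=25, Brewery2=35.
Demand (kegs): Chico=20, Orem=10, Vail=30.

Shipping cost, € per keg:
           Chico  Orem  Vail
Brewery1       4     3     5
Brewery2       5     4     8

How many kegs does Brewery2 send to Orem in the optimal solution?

Optimal shipments:
  Brewery1–Vail: 25 × €5 = €125
  Brewery2–Chico: 20 × €5 = €100
  Brewery2–Orem: 10 × €4 = €40
  Brewery2–Vail: 5 × €8 = €40
Total cost = €305.
So Brewery2→Orem carries 10 kegs.

10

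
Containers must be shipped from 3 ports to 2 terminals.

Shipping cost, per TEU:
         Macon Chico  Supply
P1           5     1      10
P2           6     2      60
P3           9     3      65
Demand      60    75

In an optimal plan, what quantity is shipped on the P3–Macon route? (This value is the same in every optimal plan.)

0

Solving gives:
  P1->Macon: 10 × 5 = 50
  P2->Macon: 50 × 6 = 300
  P2->Chico: 10 × 2 = 20
  P3->Chico: 65 × 3 = 195
Total cost = 565.
The route P3→Macon is not used.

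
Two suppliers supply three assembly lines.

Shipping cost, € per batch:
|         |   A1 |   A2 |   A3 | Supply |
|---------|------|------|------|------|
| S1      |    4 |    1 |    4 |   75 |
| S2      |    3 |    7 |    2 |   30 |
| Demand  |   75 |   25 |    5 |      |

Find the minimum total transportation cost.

An optimal shipping plan:
  S1->A1: 50 batches
  S1->A2: 25 batches
  S2->A1: 25 batches
  S2->A3: 5 batches
Total cost = €310.
(Supply check: S1 ships 75; S2 ships 30.)

310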